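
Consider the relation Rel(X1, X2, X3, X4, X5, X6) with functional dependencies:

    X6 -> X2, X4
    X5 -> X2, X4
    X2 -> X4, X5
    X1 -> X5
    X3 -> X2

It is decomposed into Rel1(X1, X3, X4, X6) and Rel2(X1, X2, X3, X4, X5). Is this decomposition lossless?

Common attributes: Rel1 ∩ Rel2 = {X1, X3, X4}.
Closure of {X1, X3, X4}: X1 → X5 applies, adding X5; X3 → X2 applies, adding X2. So (X1, X3, X4)⁺ = {X1, X2, X3, X4, X5}.
This closure contains every attribute of Rel2, so Rel1 ∩ Rel2 → Rel2. The join is lossless.

Yes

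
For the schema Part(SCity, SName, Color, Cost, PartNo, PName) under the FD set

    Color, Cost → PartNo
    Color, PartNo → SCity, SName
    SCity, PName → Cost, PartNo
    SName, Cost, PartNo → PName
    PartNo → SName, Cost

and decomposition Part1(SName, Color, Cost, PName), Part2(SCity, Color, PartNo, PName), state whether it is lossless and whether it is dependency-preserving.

lossy and not dependency-preserving

Lossless test: (Color, PName)⁺ = {Color, PName}, which is a superkey of neither fragment — lossy.
Dependency preservation: the restricted closure of {Color, Cost} across the fragments never reaches {PartNo}, so Color, Cost → PartNo cannot be enforced without a join — not preserved.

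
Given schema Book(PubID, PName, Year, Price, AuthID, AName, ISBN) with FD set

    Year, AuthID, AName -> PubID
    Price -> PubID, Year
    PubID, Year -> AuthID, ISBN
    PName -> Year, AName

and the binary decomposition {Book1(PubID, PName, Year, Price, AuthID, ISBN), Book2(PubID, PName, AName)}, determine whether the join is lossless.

Yes

Common attributes: Book1 ∩ Book2 = {PubID, PName}.
Closure of {PubID, PName}: PName → Year, AName applies, adding Year, AName; PubID, Year → AuthID, ISBN applies, adding AuthID, ISBN. So (PubID, PName)⁺ = {PubID, PName, Year, AuthID, AName, ISBN}.
This closure contains every attribute of Book2, so Book1 ∩ Book2 → Book2. The join is lossless.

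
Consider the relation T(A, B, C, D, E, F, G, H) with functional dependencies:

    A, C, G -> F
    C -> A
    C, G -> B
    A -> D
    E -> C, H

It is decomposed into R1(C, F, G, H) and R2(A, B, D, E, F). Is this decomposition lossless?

Common attributes: R1 ∩ R2 = {F}.
No dependency enlarges {F}, so (F)⁺ = {F}.
The closure contains neither all of R1 = {C, F, G, H} nor all of R2 = {A, B, D, E, F}, so the common attributes are not a superkey of either fragment. The join is lossy.

No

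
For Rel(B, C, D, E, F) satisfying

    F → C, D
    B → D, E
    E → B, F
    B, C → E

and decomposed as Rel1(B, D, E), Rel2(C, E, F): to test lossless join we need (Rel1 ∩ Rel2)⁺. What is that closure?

B, C, D, E, F

Rel1 ∩ Rel2 = {E}.
E → B, F applies, adding B, F
F → C, D applies, adding C, D
Closure: {B, C, D, E, F}.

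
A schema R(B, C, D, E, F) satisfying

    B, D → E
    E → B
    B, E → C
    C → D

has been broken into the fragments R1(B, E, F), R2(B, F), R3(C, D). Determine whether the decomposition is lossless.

Chase test. Columns are B, C, D, E, F; row i has aⱼ where attribute j ∈ Ri, else bᵢⱼ.
Initial tableau (one row per fragment):
  row 1: a1 b12 b13 a4 a5
  row 2: a1 b22 b23 b24 a5
  row 3: b31 a2 a3 b34 b35
No row becomes fully distinguished — the join is lossy.

No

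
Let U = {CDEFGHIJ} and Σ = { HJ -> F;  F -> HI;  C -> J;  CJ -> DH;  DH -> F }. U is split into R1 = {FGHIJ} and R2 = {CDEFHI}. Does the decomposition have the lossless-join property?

Common attributes: R1 ∩ R2 = {FHI}.
No dependency enlarges {FHI}, so (FHI)⁺ = {FHI}.
The closure contains neither all of R1 = {FGHIJ} nor all of R2 = {CDEFHI}, so the common attributes are not a superkey of either fragment. The join is lossy.

No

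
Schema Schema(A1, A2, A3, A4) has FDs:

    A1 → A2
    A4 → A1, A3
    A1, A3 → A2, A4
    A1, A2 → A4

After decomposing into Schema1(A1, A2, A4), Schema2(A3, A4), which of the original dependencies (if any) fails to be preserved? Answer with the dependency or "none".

A1 → A2 lies within Schema1.
A4 → A1, A3: restricted closure across fragments reaches A1, A3.
A1, A3 → A2, A4: restricted closure across fragments reaches A2, A4.
A1, A2 → A4 lies within Schema1.
Every dependency is enforceable on the fragments, so the decomposition is dependency-preserving.

none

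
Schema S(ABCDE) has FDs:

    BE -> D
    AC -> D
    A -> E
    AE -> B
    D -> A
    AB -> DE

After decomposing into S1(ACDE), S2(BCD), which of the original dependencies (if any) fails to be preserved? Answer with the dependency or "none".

Check BE → D: no single fragment contains all of {BDE}, and the restricted closure of {BE} across the fragments never reaches {D}.
AC → D is preserved.
A → E is preserved.
AE → B is preserved.
D → A is preserved.
AB → DE is preserved.

BE -> D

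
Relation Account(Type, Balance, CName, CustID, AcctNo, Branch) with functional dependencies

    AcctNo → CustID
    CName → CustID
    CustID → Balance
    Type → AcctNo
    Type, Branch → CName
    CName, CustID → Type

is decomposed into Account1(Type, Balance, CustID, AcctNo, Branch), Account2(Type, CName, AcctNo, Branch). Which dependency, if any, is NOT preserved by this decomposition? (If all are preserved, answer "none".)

none

AcctNo → CustID lies within Account1.
CName → CustID: restricted closure across fragments reaches CustID.
CustID → Balance lies within Account1.
Type → AcctNo lies within Account1.
Type, Branch → CName lies within Account2.
CName, CustID → Type: restricted closure across fragments reaches Type.
Every dependency is enforceable on the fragments, so the decomposition is dependency-preserving.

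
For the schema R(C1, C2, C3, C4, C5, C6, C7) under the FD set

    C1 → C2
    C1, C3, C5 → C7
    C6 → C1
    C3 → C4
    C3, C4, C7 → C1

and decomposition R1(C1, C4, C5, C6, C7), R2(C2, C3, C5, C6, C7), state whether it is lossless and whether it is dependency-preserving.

lossy and not dependency-preserving

Lossless test: (C5, C6, C7)⁺ = {C1, C2, C5, C6, C7}, which is a superkey of neither fragment — lossy.
Dependency preservation: the restricted closure of {C1} across the fragments never reaches {C2}, so C1 → C2 cannot be enforced without a join — not preserved.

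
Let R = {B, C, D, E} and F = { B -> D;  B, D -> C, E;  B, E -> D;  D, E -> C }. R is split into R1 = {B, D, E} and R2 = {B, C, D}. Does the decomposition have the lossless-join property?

Yes

Common attributes: R1 ∩ R2 = {B, D}.
Closure of {B, D}: B, D → C, E applies, adding C, E. So (B, D)⁺ = {B, C, D, E}.
This closure contains every attribute of R1, so R1 ∩ R2 → R1. The join is lossless.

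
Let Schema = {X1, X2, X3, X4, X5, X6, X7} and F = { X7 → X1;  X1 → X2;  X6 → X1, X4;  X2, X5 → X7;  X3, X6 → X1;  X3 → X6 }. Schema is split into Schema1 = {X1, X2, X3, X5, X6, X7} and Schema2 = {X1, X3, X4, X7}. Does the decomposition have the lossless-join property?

Yes

Common attributes: Schema1 ∩ Schema2 = {X1, X3, X7}.
Closure of {X1, X3, X7}: X1 → X2 applies, adding X2; X3 → X6 applies, adding X6; X6 → X1, X4 applies, adding X4. So (X1, X3, X7)⁺ = {X1, X2, X3, X4, X6, X7}.
This closure contains every attribute of Schema2, so Schema1 ∩ Schema2 → Schema2. The join is lossless.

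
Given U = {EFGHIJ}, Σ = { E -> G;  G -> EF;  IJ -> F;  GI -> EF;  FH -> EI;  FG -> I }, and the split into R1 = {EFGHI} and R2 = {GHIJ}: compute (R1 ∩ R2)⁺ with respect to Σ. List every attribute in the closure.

EFGHI

R1 ∩ R2 = {GHI}.
G → EF applies, adding EF
Closure: {EFGHI}.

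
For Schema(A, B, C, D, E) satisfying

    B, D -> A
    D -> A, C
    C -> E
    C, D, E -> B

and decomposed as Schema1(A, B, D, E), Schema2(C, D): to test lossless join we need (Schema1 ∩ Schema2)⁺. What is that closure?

A, B, C, D, E

Schema1 ∩ Schema2 = {D}.
D → A, C applies, adding A, C
C → E applies, adding E
C, D, E → B applies, adding B
Closure: {A, B, C, D, E}.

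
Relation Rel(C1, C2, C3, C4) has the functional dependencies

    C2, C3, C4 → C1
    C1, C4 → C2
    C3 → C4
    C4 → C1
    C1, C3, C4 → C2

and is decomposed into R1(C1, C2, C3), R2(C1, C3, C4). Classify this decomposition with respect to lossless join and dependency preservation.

lossless but not dependency-preserving

Lossless test: (C1, C3)⁺ = {C1, C2, C3, C4}, which contains all of one fragment — lossless.
Dependency preservation: the restricted closure of {C1, C4} across the fragments never reaches {C2}, so C1, C4 → C2 cannot be enforced without a join — not preserved.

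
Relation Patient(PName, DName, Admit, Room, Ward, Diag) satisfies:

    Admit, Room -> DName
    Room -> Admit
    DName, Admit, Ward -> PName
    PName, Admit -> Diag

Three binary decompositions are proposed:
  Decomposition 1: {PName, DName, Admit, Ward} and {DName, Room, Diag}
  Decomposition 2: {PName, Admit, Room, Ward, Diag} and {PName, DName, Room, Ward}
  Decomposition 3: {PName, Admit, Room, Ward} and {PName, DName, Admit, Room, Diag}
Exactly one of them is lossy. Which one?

Decomposition 1: common = {DName}, closure = {DName} → lossy.
Decomposition 2: common = {PName, Room, Ward}, closure = {PName, DName, Admit, Room, Ward, Diag} → lossless.
Decomposition 3: common = {PName, Admit, Room}, closure = {PName, DName, Admit, Room, Diag} → lossless.

Decomposition 1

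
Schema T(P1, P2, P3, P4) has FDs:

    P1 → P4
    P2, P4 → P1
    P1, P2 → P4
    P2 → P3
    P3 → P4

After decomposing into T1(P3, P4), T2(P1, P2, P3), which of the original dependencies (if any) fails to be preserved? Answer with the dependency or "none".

P1 → P4

Check P1 → P4: no single fragment contains all of {P1, P4}, and the restricted closure of {P1} across the fragments never reaches {P4}.
P2, P4 → P1 is preserved.
P1, P2 → P4 is preserved.
P2 → P3 is preserved.
P3 → P4 is preserved.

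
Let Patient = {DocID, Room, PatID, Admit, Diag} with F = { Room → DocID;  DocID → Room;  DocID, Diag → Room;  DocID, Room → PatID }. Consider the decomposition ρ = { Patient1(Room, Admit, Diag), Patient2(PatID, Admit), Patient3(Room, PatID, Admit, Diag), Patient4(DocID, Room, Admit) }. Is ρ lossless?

Chase test. Columns are DocID, Room, PatID, Admit, Diag; row i has aⱼ where attribute j ∈ Patienti, else bᵢⱼ.
Initial tableau (one row per fragment):
  row 1: b11 a2 b13 a4 a5
  row 2: b21 b22 a3 a4 b25
  row 3: b31 a2 a3 a4 a5
  row 4: a1 a2 b43 a4 b45
Rows 1 and 3 agree on Room; apply Room→DocID and equate their DocID entries.
Rows 1 and 4 agree on Room; apply Room→DocID and equate their DocID entries.
Rows 1 and 3 agree on DocID, Room; apply DocID, Room→PatID and equate their PatID entries.
Rows 1 and 4 agree on DocID, Room; apply DocID, Room→PatID and equate their PatID entries.
Row 1 is now all distinguished symbols — the join is lossless.

Yes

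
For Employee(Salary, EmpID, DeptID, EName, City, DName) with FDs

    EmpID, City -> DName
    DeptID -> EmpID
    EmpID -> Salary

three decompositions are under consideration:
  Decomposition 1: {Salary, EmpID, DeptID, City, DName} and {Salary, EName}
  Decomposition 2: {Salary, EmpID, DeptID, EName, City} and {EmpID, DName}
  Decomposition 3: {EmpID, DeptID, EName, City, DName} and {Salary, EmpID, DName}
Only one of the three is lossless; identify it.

Decomposition 1: common = {Salary}, closure = {Salary} → lossy.
Decomposition 2: common = {EmpID}, closure = {Salary, EmpID} → lossy.
Decomposition 3: common = {EmpID, DName}, closure = {Salary, EmpID, DName} → lossless.

Decomposition 3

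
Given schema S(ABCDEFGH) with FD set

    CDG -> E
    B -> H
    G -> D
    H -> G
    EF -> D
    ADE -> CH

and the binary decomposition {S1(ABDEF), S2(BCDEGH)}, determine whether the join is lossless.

No

Common attributes: S1 ∩ S2 = {BDE}.
Closure of {BDE}: B → H applies, adding H; H → G applies, adding G. So (BDE)⁺ = {BDEGH}.
The closure contains neither all of S1 = {ABDEF} nor all of S2 = {BCDEGH}, so the common attributes are not a superkey of either fragment. The join is lossy.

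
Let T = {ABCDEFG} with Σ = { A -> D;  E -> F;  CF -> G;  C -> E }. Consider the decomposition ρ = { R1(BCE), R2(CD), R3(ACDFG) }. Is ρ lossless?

No

Chase test. Columns are ABCDEFG; row i has aⱼ where attribute j ∈ Ri, else bᵢⱼ.
Initial tableau (one row per fragment):
  row 1: b11 a2 a3 b14 a5 b16 b17
  row 2: b21 b22 a3 a4 b25 b26 b27
  row 3: a1 b32 a3 a4 b35 a6 a7
Rows 1 and 2 agree on C; apply C→E and equate their E entries.
Rows 1 and 3 agree on C; apply C→E and equate their E entries.
Rows 1 and 2 agree on E; apply E→F and equate their F entries.
Rows 1 and 3 agree on E; apply E→F and equate their F entries.
Rows 1 and 2 agree on CF; apply CF→G and equate their G entries.
Rows 1 and 3 agree on CF; apply CF→G and equate their G entries.
No row becomes fully distinguished — the join is lossy.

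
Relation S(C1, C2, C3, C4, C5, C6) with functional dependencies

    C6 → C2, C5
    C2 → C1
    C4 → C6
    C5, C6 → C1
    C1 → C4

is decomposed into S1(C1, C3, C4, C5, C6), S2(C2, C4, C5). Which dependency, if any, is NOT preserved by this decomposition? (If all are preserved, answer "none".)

none

C6 → C2, C5: restricted closure across fragments reaches C2, C5.
C2 → C1: restricted closure across fragments reaches C1.
C4 → C6 lies within S1.
C5, C6 → C1 lies within S1.
C1 → C4 lies within S1.
Every dependency is enforceable on the fragments, so the decomposition is dependency-preserving.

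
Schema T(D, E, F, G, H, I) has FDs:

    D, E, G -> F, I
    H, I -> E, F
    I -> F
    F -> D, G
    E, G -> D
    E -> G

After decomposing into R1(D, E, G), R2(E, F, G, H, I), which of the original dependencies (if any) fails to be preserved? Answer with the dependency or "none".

Check F → D, G: no single fragment contains all of {D, F, G}, and the restricted closure of {F} across the fragments never reaches {D, G}.
D, E, G → F, I is preserved.
H, I → E, F is preserved.
I → F is preserved.
E, G → D is preserved.
E → G is preserved.

F -> D, G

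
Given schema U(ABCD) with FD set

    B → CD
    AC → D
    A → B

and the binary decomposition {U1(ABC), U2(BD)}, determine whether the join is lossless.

Common attributes: U1 ∩ U2 = {B}.
Closure of {B}: B → CD applies, adding CD. So (B)⁺ = {BCD}.
This closure contains every attribute of U2, so U1 ∩ U2 → U2. The join is lossless.

Yes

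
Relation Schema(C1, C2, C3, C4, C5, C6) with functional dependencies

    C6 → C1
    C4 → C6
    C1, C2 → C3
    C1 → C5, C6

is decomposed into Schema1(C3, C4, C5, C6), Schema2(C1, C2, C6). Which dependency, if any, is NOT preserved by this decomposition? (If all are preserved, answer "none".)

Check C1, C2 → C3: no single fragment contains all of {C1, C2, C3}, and the restricted closure of {C1, C2} across the fragments never reaches {C3}.
C6 → C1 is preserved.
C4 → C6 is preserved.
C1 → C5, C6 is preserved.

C1, C2 → C3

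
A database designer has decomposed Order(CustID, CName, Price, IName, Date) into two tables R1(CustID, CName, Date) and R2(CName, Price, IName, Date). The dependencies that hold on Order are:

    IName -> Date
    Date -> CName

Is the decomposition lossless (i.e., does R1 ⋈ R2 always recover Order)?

No

Common attributes: R1 ∩ R2 = {CName, Date}.
No dependency enlarges {CName, Date}, so (CName, Date)⁺ = {CName, Date}.
The closure contains neither all of R1 = {CustID, CName, Date} nor all of R2 = {CName, Price, IName, Date}, so the common attributes are not a superkey of either fragment. The join is lossy.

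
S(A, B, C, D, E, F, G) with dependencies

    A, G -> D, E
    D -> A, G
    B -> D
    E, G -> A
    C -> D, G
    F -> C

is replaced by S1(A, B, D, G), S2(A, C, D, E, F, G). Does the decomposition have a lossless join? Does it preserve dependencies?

Lossless test: (A, D, G)⁺ = {A, D, E, G}, which is a superkey of neither fragment — lossy.
Dependency preservation: every FD's attributes lie within a single fragment, so each can be enforced locally — preserved.

lossy but dependency-preserving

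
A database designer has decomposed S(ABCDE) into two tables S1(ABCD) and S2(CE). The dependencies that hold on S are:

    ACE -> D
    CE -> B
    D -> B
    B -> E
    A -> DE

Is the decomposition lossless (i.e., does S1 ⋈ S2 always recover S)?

Common attributes: S1 ∩ S2 = {C}.
No dependency enlarges {C}, so (C)⁺ = {C}.
The closure contains neither all of S1 = {ABCD} nor all of S2 = {CE}, so the common attributes are not a superkey of either fragment. The join is lossy.

No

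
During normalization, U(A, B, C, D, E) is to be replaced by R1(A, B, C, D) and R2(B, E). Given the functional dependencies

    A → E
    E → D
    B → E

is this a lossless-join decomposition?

Yes

Common attributes: R1 ∩ R2 = {B}.
Closure of {B}: B → E applies, adding E; E → D applies, adding D. So (B)⁺ = {B, D, E}.
This closure contains every attribute of R2, so R1 ∩ R2 → R2. The join is lossless.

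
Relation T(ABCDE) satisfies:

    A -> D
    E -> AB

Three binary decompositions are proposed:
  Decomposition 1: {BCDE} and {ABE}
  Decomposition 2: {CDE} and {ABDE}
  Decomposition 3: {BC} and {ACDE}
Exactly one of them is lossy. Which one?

Decomposition 1: common = {BE}, closure = {ABDE} → lossless.
Decomposition 2: common = {DE}, closure = {ABDE} → lossless.
Decomposition 3: common = {C}, closure = {C} → lossy.

Decomposition 3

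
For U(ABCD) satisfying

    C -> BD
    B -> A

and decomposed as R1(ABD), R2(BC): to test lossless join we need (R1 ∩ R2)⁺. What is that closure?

AB

R1 ∩ R2 = {B}.
B → A applies, adding A
Closure: {AB}.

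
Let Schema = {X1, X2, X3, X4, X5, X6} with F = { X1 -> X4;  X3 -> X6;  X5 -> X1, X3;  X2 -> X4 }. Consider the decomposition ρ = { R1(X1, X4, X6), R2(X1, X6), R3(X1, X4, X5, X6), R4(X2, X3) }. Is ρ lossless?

Chase test. Columns are X1, X2, X3, X4, X5, X6; row i has aⱼ where attribute j ∈ Ri, else bᵢⱼ.
Initial tableau (one row per fragment):
  row 1: a1 b12 b13 a4 b15 a6
  row 2: a1 b22 b23 b24 b25 a6
  row 3: a1 b32 b33 a4 a5 a6
  row 4: b41 a2 a3 b44 b45 b46
Rows 1 and 2 agree on X1; apply X1→X4 and equate their X4 entries.
No row becomes fully distinguished — the join is lossy.

No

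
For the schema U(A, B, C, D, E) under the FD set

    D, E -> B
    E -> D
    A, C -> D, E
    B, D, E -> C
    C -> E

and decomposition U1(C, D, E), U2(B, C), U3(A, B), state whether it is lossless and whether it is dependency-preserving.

lossy but dependency-preserving

Lossless test (chase): Rows 1 and 2 agree on C; apply C→E and equate their E entries. Rows 1 and 2 agree on E; apply E→D and equate their D entries. Rows 1 and 2 agree on D, E; apply D, E→B and equate their B entries. No row becomes fully distinguished — the join is lossy.
Dependency preservation: D, E → B; A, C → D, E; B, D, E → C are not contained in any single fragment, but the restricted closure of each left-hand side across the fragments still reaches the right-hand side; the remaining FDs each lie inside some fragment. All dependencies are preserved.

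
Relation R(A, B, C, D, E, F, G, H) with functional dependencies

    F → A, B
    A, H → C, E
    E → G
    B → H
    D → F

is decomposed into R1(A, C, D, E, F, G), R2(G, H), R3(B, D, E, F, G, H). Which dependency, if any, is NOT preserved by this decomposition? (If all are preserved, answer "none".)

A, H → C, E

Check A, H → C, E: no single fragment contains all of {A, C, E, H}, and the restricted closure of {A, H} across the fragments never reaches {C, E}.
F → A, B is preserved.
E → G is preserved.
B → H is preserved.
D → F is preserved.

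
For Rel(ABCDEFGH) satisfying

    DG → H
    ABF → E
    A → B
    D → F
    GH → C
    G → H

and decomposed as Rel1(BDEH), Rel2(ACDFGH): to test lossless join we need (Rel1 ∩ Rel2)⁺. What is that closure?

Rel1 ∩ Rel2 = {DH}.
D → F applies, adding F
Closure: {DFH}.

DFH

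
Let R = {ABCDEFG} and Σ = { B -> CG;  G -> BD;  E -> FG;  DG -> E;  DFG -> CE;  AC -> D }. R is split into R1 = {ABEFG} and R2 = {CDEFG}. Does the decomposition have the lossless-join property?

Yes

Common attributes: R1 ∩ R2 = {EFG}.
Closure of {EFG}: G → BD applies, adding BD; DFG → CE applies, adding C. So (EFG)⁺ = {BCDEFG}.
This closure contains every attribute of R2, so R1 ∩ R2 → R2. The join is lossless.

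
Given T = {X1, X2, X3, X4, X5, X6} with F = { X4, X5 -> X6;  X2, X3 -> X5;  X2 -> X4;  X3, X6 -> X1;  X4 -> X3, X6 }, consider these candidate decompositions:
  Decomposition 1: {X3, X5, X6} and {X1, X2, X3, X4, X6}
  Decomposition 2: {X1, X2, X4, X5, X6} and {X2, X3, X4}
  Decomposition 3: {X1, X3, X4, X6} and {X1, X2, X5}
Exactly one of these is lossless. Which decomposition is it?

Decomposition 2

Decomposition 1: common = {X3, X6}, closure = {X1, X3, X6} → lossy.
Decomposition 2: common = {X2, X4}, closure = {X1, X2, X3, X4, X5, X6} → lossless.
Decomposition 3: common = {X1}, closure = {X1} → lossy.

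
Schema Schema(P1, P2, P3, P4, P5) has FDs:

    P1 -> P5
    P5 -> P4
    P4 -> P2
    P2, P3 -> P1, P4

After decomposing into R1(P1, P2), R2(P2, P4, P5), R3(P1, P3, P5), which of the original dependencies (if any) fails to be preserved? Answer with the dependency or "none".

Check P2, P3 → P1, P4: no single fragment contains all of {P1, P2, P3, P4}, and the restricted closure of {P2, P3} across the fragments never reaches {P1, P4}.
P1 → P5 is preserved.
P5 → P4 is preserved.
P4 → P2 is preserved.

P2, P3 -> P1, P4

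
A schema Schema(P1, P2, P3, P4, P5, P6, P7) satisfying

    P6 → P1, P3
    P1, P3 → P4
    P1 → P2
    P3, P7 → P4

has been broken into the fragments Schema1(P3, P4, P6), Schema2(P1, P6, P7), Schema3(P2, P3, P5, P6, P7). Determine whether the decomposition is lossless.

Yes

Chase test. Columns are P1, P2, P3, P4, P5, P6, P7; row i has aⱼ where attribute j ∈ Schemai, else bᵢⱼ.
Initial tableau (one row per fragment):
  row 1: b11 b12 a3 a4 b15 a6 b17
  row 2: a1 b22 b23 b24 b25 a6 a7
  row 3: b31 a2 a3 b34 a5 a6 a7
Rows 1 and 2 agree on P6; apply P6→P1, P3 and equate their P1, P3 entries.
Rows 1 and 3 agree on P6; apply P6→P1, P3 and equate their P1, P3 entries.
Rows 1 and 2 agree on P1, P3; apply P1, P3→P4 and equate their P4 entries.
Rows 1 and 3 agree on P1, P3; apply P1, P3→P4 and equate their P4 entries.
Rows 1 and 2 agree on P1; apply P1→P2 and equate their P2 entries.
Rows 1 and 3 agree on P1; apply P1→P2 and equate their P2 entries.
Row 3 is now all distinguished symbols — the join is lossless.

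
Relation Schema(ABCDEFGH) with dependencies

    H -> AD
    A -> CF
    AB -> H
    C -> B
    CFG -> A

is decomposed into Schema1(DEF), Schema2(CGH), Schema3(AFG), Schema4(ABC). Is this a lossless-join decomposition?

Chase test. Columns are ABCDEFGH; row i has aⱼ where attribute j ∈ Schemai, else bᵢⱼ.
Initial tableau (one row per fragment):
  row 1: b11 b12 b13 a4 a5 a6 b17 b18
  row 2: b21 b22 a3 b24 b25 b26 a7 a8
  row 3: a1 b32 b33 b34 b35 a6 a7 b38
  row 4: a1 a2 a3 b44 b45 b46 b47 b48
Rows 3 and 4 agree on A; apply A→CF and equate their CF entries.
Rows 2 and 3 agree on C; apply C→B and equate their B entries.
Rows 2 and 4 agree on C; apply C→B and equate their B entries.
Rows 3 and 4 agree on AB; apply AB→H and equate their H entries.
Rows 3 and 4 agree on H; apply H→AD and equate their AD entries.
No row becomes fully distinguished — the join is lossy.

No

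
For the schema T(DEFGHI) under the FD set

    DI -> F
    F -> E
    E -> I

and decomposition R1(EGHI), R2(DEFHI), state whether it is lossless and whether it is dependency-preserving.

lossy but dependency-preserving

Lossless test: (EHI)⁺ = {EHI}, which is a superkey of neither fragment — lossy.
Dependency preservation: every FD's attributes lie within a single fragment, so each can be enforced locally — preserved.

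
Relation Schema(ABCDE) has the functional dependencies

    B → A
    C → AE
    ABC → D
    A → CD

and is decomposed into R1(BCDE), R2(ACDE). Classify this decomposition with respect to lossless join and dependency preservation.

Lossless test: (CDE)⁺ = {ACDE}, which contains all of one fragment — lossless.
Dependency preservation: B → A; ABC → D are not contained in any single fragment, but the restricted closure of each left-hand side across the fragments still reaches the right-hand side; the remaining FDs each lie inside some fragment. All dependencies are preserved.

lossless and dependency-preserving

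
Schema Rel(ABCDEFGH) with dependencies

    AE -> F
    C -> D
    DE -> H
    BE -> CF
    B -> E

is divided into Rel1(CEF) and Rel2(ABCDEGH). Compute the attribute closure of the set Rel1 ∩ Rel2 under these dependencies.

Rel1 ∩ Rel2 = {CE}.
C → D applies, adding D
DE → H applies, adding H
Closure: {CDEH}.

CDEH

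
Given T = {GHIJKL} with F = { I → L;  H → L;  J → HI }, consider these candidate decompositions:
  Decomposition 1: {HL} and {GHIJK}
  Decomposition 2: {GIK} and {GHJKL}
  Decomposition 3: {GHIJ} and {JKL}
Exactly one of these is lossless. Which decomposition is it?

Decomposition 1

Decomposition 1: common = {H}, closure = {HL} → lossless.
Decomposition 2: common = {GK}, closure = {GK} → lossy.
Decomposition 3: common = {J}, closure = {HIJL} → lossy.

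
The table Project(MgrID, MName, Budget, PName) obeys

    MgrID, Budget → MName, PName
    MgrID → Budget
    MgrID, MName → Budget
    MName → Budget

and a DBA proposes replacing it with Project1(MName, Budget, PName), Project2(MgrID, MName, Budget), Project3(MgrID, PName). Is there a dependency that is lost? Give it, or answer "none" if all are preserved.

MgrID, Budget → MName, PName: restricted closure across fragments reaches MName, PName.
MgrID → Budget lies within Project2.
MgrID, MName → Budget lies within Project2.
MName → Budget lies within Project1.
Every dependency is enforceable on the fragments, so the decomposition is dependency-preserving.

none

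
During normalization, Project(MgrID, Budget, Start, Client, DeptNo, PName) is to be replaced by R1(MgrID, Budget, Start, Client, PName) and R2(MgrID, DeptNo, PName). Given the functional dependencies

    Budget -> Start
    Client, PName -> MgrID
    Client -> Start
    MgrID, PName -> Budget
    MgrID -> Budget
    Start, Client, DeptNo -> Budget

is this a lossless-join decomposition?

No

Common attributes: R1 ∩ R2 = {MgrID, PName}.
Closure of {MgrID, PName}: MgrID, PName → Budget applies, adding Budget; Budget → Start applies, adding Start. So (MgrID, PName)⁺ = {MgrID, Budget, Start, PName}.
The closure contains neither all of R1 = {MgrID, Budget, Start, Client, PName} nor all of R2 = {MgrID, DeptNo, PName}, so the common attributes are not a superkey of either fragment. The join is lossy.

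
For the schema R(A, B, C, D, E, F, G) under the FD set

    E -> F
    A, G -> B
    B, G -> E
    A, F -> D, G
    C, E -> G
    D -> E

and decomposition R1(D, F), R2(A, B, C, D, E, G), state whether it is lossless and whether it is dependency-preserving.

lossless but not dependency-preserving

Lossless test: (D)⁺ = {D, E, F}, which contains all of one fragment — lossless.
Dependency preservation: the restricted closure of {E} across the fragments never reaches {F}, so E → F cannot be enforced without a join — not preserved.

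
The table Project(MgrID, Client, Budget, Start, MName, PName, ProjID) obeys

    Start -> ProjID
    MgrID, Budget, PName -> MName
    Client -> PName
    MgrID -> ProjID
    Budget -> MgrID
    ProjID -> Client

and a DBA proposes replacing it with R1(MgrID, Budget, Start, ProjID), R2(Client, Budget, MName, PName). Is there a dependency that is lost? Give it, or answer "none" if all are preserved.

Check ProjID → Client: no single fragment contains all of {Client, ProjID}, and the restricted closure of {ProjID} across the fragments never reaches {Client}.
Start → ProjID is preserved.
MgrID, Budget, PName → MName is preserved.
Client → PName is preserved.
MgrID → ProjID is preserved.
Budget → MgrID is preserved.

ProjID -> Client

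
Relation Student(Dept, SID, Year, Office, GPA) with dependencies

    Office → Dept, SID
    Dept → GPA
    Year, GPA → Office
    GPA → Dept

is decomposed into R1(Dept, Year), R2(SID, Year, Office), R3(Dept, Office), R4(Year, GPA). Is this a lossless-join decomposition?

Chase test. Columns are Dept, SID, Year, Office, GPA; row i has aⱼ where attribute j ∈ Ri, else bᵢⱼ.
Initial tableau (one row per fragment):
  row 1: a1 b12 a3 b14 b15
  row 2: b21 a2 a3 a4 b25
  row 3: a1 b32 b33 a4 b35
  row 4: b41 b42 a3 b44 a5
Rows 2 and 3 agree on Office; apply Office→Dept, SID and equate their Dept, SID entries.
Rows 1 and 2 agree on Dept; apply Dept→GPA and equate their GPA entries.
Rows 1 and 3 agree on Dept; apply Dept→GPA and equate their GPA entries.
Rows 1 and 2 agree on Year, GPA; apply Year, GPA→Office and equate their Office entries.
Rows 1 and 2 agree on Office; apply Office→Dept, SID and equate their Dept, SID entries.
No row becomes fully distinguished — the join is lossy.

No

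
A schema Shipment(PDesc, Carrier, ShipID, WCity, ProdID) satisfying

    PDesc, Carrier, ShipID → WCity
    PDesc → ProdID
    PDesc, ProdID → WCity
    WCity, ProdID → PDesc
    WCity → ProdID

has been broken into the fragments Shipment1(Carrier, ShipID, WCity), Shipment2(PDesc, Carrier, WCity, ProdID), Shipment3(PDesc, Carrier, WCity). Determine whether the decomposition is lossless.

Chase test. Columns are PDesc, Carrier, ShipID, WCity, ProdID; row i has aⱼ where attribute j ∈ Shipmenti, else bᵢⱼ.
Initial tableau (one row per fragment):
  row 1: b11 a2 a3 a4 b15
  row 2: a1 a2 b23 a4 a5
  row 3: a1 a2 b33 a4 b35
Rows 2 and 3 agree on PDesc; apply PDesc→ProdID and equate their ProdID entries.
Rows 1 and 2 agree on WCity; apply WCity→ProdID and equate their ProdID entries.
Rows 1 and 2 agree on WCity, ProdID; apply WCity, ProdID→PDesc and equate their PDesc entries.
Row 1 is now all distinguished symbols — the join is lossless.

Yes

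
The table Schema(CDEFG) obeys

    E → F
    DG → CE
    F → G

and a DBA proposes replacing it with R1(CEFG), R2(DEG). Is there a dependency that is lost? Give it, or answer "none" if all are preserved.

Check DG → CE: no single fragment contains all of {CDEG}, and the restricted closure of {DG} across the fragments never reaches {CE}.
E → F is preserved.
F → G is preserved.

DG → CE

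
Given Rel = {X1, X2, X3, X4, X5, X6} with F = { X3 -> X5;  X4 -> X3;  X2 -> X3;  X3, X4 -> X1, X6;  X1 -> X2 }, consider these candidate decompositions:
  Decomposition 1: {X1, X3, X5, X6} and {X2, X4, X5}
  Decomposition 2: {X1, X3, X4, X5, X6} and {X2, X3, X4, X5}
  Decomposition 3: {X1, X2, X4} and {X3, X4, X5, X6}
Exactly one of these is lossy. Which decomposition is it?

Decomposition 1: common = {X5}, closure = {X5} → lossy.
Decomposition 2: common = {X3, X4, X5}, closure = {X1, X2, X3, X4, X5, X6} → lossless.
Decomposition 3: common = {X4}, closure = {X1, X2, X3, X4, X5, X6} → lossless.

Decomposition 1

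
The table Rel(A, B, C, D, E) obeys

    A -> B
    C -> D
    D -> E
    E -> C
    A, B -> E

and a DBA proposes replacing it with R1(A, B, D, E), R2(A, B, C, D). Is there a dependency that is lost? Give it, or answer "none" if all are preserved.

A → B lies within R1.
C → D lies within R2.
D → E lies within R1.
E → C: restricted closure across fragments reaches C.
A, B → E lies within R1.
Every dependency is enforceable on the fragments, so the decomposition is dependency-preserving.

none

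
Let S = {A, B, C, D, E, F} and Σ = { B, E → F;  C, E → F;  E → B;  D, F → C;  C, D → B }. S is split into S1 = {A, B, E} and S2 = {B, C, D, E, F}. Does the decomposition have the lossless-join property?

Common attributes: S1 ∩ S2 = {B, E}.
Closure of {B, E}: B, E → F applies, adding F. So (B, E)⁺ = {B, E, F}.
The closure contains neither all of S1 = {A, B, E} nor all of S2 = {B, C, D, E, F}, so the common attributes are not a superkey of either fragment. The join is lossy.

No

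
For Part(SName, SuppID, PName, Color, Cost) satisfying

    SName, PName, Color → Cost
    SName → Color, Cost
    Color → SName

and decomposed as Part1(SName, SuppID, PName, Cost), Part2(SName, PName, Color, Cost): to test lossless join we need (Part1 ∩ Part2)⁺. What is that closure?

Part1 ∩ Part2 = {SName, PName, Cost}.
SName → Color, Cost applies, adding Color
Closure: {SName, PName, Color, Cost}.

SName, PName, Color, Cost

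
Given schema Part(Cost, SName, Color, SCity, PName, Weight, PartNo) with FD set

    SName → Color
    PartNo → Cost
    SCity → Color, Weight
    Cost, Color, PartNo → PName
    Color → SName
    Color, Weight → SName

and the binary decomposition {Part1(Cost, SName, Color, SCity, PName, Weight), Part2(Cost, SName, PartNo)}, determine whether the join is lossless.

No

Common attributes: Part1 ∩ Part2 = {Cost, SName}.
Closure of {Cost, SName}: SName → Color applies, adding Color. So (Cost, SName)⁺ = {Cost, SName, Color}.
The closure contains neither all of Part1 = {Cost, SName, Color, SCity, PName, Weight} nor all of Part2 = {Cost, SName, PartNo}, so the common attributes are not a superkey of either fragment. The join is lossy.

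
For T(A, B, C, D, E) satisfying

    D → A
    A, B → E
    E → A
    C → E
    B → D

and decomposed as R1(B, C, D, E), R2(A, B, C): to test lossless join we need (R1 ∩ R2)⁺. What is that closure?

A, B, C, D, E

R1 ∩ R2 = {B, C}.
C → E applies, adding E
B → D applies, adding D
D → A applies, adding A
Closure: {A, B, C, D, E}.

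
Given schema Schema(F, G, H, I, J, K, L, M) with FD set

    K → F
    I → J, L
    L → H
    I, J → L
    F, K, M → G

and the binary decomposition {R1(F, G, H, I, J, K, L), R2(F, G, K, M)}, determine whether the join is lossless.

No

Common attributes: R1 ∩ R2 = {F, G, K}.
No dependency enlarges {F, G, K}, so (F, G, K)⁺ = {F, G, K}.
The closure contains neither all of R1 = {F, G, H, I, J, K, L} nor all of R2 = {F, G, K, M}, so the common attributes are not a superkey of either fragment. The join is lossy.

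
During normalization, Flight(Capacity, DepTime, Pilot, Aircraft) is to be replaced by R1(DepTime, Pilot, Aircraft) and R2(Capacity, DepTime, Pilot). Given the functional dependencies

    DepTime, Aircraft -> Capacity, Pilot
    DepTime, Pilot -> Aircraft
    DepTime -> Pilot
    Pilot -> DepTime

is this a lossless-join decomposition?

Common attributes: R1 ∩ R2 = {DepTime, Pilot}.
Closure of {DepTime, Pilot}: DepTime, Pilot → Aircraft applies, adding Aircraft; DepTime, Aircraft → Capacity, Pilot applies, adding Capacity. So (DepTime, Pilot)⁺ = {Capacity, DepTime, Pilot, Aircraft}.
This closure contains every attribute of R1, so R1 ∩ R2 → R1. The join is lossless.

Yes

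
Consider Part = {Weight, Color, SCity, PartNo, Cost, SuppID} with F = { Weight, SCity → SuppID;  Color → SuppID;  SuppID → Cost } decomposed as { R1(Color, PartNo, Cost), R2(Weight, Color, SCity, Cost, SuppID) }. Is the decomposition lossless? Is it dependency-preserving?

Lossless test: (Color, Cost)⁺ = {Color, Cost, SuppID}, which is a superkey of neither fragment — lossy.
Dependency preservation: every FD's attributes lie within a single fragment, so each can be enforced locally — preserved.

lossy but dependency-preserving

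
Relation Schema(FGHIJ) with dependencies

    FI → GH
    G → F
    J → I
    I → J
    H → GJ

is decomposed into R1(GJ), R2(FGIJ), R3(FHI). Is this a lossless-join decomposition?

Chase test. Columns are FGHIJ; row i has aⱼ where attribute j ∈ Ri, else bᵢⱼ.
Initial tableau (one row per fragment):
  row 1: b11 a2 b13 b14 a5
  row 2: a1 a2 b23 a4 a5
  row 3: a1 b32 a3 a4 b35
Rows 2 and 3 agree on FI; apply FI→GH and equate their GH entries.
Rows 1 and 2 agree on G; apply G→F and equate their F entries.
Rows 1 and 2 agree on J; apply J→I and equate their I entries.
Rows 1 and 3 agree on I; apply I→J and equate their J entries.
Rows 1 and 2 agree on FI; apply FI→GH and equate their GH entries.
Row 1 is now all distinguished symbols — the join is lossless.

Yes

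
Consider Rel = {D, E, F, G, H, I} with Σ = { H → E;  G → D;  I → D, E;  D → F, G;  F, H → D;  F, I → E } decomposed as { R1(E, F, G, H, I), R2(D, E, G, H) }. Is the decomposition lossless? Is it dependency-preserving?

lossless and dependency-preserving

Lossless test: (E, G, H)⁺ = {D, E, F, G, H}, which contains all of one fragment — lossless.
Dependency preservation: I → D, E; D → F, G; F, H → D are not contained in any single fragment, but the restricted closure of each left-hand side across the fragments still reaches the right-hand side; the remaining FDs each lie inside some fragment. All dependencies are preserved.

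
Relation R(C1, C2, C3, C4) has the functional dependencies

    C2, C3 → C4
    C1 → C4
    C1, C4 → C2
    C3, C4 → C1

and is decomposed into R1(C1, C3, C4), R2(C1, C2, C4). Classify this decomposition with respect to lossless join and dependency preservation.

Lossless test: (C1, C4)⁺ = {C1, C2, C4}, which contains all of one fragment — lossless.
Dependency preservation: the restricted closure of {C2, C3} across the fragments never reaches {C4}, so C2, C3 → C4 cannot be enforced without a join — not preserved.

lossless but not dependency-preserving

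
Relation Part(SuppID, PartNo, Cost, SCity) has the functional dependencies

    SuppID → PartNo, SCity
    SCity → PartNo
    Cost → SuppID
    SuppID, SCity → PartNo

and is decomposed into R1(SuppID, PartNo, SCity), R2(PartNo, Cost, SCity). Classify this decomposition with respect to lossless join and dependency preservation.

Lossless test: (PartNo, SCity)⁺ = {PartNo, SCity}, which is a superkey of neither fragment — lossy.
Dependency preservation: the restricted closure of {Cost} across the fragments never reaches {SuppID}, so Cost → SuppID cannot be enforced without a join — not preserved.

lossy and not dependency-preserving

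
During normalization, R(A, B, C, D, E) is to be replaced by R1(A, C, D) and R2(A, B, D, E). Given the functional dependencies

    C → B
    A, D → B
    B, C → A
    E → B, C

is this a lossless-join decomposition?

Common attributes: R1 ∩ R2 = {A, D}.
Closure of {A, D}: A, D → B applies, adding B. So (A, D)⁺ = {A, B, D}.
The closure contains neither all of R1 = {A, C, D} nor all of R2 = {A, B, D, E}, so the common attributes are not a superkey of either fragment. The join is lossy.

No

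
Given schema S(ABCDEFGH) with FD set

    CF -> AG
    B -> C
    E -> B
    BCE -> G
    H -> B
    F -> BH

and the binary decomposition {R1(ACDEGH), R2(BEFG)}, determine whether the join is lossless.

Common attributes: R1 ∩ R2 = {EG}.
Closure of {EG}: E → B applies, adding B; B → C applies, adding C. So (EG)⁺ = {BCEG}.
The closure contains neither all of R1 = {ACDEGH} nor all of R2 = {BEFG}, so the common attributes are not a superkey of either fragment. The join is lossy.

No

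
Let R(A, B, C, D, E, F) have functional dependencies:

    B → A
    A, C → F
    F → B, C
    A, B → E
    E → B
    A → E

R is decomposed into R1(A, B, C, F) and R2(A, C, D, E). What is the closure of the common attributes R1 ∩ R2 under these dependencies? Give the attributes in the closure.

R1 ∩ R2 = {A, C}.
A, C → F applies, adding F
F → B, C applies, adding B
A, B → E applies, adding E
Closure: {A, B, C, E, F}.

A, B, C, E, F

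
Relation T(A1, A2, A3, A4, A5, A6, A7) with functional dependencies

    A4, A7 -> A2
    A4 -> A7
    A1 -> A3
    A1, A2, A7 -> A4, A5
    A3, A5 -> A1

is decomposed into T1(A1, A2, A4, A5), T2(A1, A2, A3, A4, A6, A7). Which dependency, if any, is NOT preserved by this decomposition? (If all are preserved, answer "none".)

Check A3, A5 → A1: no single fragment contains all of {A1, A3, A5}, and the restricted closure of {A3, A5} across the fragments never reaches {A1}.
A4, A7 → A2 is preserved.
A4 → A7 is preserved.
A1 → A3 is preserved.
A1, A2, A7 → A4, A5 is preserved.

A3, A5 -> A1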